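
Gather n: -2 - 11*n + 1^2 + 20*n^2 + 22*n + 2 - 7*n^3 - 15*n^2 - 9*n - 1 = -7*n^3 + 5*n^2 + 2*n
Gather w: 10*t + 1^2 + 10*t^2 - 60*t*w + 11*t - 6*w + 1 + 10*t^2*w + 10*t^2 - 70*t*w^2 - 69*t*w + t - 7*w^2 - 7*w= 20*t^2 + 22*t + w^2*(-70*t - 7) + w*(10*t^2 - 129*t - 13) + 2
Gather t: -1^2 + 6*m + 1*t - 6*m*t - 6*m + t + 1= t*(2 - 6*m)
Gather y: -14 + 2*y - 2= 2*y - 16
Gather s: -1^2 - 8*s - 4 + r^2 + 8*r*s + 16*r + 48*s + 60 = r^2 + 16*r + s*(8*r + 40) + 55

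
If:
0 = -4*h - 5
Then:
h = -5/4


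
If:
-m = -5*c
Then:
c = m/5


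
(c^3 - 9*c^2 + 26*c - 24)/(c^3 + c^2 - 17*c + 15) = (c^2 - 6*c + 8)/(c^2 + 4*c - 5)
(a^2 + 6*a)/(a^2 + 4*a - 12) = a/(a - 2)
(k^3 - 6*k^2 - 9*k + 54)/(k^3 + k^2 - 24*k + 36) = (k^2 - 3*k - 18)/(k^2 + 4*k - 12)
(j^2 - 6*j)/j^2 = (j - 6)/j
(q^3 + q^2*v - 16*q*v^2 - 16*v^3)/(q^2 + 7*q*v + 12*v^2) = (q^2 - 3*q*v - 4*v^2)/(q + 3*v)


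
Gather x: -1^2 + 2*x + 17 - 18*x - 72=-16*x - 56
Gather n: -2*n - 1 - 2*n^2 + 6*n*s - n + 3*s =-2*n^2 + n*(6*s - 3) + 3*s - 1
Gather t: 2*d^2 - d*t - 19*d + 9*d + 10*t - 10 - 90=2*d^2 - 10*d + t*(10 - d) - 100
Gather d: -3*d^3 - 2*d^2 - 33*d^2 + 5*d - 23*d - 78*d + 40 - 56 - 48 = -3*d^3 - 35*d^2 - 96*d - 64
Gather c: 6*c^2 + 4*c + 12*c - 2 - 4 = 6*c^2 + 16*c - 6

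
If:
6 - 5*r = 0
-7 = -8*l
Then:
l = 7/8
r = 6/5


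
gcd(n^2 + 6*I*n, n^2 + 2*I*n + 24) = n + 6*I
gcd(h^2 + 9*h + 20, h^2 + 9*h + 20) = h^2 + 9*h + 20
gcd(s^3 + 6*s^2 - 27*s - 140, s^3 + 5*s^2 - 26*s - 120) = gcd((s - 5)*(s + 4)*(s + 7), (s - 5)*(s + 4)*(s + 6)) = s^2 - s - 20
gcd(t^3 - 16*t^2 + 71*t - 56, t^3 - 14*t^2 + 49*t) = t - 7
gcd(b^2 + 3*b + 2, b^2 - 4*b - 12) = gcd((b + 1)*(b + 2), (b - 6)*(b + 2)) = b + 2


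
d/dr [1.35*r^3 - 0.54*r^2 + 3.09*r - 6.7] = 4.05*r^2 - 1.08*r + 3.09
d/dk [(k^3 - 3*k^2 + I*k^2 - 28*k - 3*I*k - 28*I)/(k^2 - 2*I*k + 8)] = (k^4 - 4*I*k^3 + k^2*(54 + 9*I) + k*(-48 + 72*I) - 168 - 24*I)/(k^4 - 4*I*k^3 + 12*k^2 - 32*I*k + 64)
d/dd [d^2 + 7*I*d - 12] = 2*d + 7*I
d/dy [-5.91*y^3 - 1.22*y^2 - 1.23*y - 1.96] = -17.73*y^2 - 2.44*y - 1.23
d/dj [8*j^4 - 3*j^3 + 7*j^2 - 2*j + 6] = 32*j^3 - 9*j^2 + 14*j - 2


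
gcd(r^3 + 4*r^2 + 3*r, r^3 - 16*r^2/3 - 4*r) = r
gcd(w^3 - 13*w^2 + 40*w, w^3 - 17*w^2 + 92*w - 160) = w^2 - 13*w + 40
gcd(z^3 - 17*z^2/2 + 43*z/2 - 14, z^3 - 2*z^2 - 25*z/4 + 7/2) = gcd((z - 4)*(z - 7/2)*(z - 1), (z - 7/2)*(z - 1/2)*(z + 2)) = z - 7/2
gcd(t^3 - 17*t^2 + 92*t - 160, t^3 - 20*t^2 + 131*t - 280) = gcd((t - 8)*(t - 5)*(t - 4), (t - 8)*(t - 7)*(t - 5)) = t^2 - 13*t + 40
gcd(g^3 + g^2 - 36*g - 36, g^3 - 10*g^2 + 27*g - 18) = g - 6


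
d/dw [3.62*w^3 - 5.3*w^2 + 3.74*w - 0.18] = 10.86*w^2 - 10.6*w + 3.74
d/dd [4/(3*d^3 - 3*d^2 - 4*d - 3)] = 4*(-9*d^2 + 6*d + 4)/(-3*d^3 + 3*d^2 + 4*d + 3)^2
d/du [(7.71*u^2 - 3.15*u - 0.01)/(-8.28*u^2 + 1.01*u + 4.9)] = (-18.2949*u^2 + 75.3924*u - 15.4249)/(68.5584*u^4 - 16.7256*u^3 - 80.1239*u^2 + 9.898*u + 24.01)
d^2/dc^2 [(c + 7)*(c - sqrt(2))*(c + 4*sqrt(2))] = 6*c + 6*sqrt(2) + 14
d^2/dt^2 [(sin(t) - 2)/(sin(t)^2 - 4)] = (2*sin(t) + cos(t)^2 + 1)/(sin(t) + 2)^3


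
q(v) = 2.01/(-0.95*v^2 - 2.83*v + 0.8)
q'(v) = 2.01*(1.9*v + 2.83)/(-0.95*v^2 - 2.83*v + 0.8)^2 = (3.819*v + 5.6883)/(0.95*v^2 + 2.83*v - 0.8)^2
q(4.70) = -0.06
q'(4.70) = 0.02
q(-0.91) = 0.78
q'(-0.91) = 0.33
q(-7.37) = -0.07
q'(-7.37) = -0.03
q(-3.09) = 4.24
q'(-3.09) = -27.20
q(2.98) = -0.13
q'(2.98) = 0.07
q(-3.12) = 5.26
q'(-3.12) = -42.69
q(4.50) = -0.06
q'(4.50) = 0.02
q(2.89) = -0.13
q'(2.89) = 0.07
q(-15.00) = -0.01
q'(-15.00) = -0.00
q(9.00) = -0.02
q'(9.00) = 0.00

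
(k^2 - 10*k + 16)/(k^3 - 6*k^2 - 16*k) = (k - 2)/(k*(k + 2))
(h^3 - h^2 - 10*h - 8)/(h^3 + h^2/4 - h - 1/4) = 4*(h^2 - 2*h - 8)/(4*h^2 - 3*h - 1)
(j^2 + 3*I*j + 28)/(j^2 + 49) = (j - 4*I)/(j - 7*I)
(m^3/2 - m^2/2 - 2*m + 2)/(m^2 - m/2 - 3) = (m^2 + m - 2)/(2*m + 3)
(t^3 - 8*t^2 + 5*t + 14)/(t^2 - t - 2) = t - 7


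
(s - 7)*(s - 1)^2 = s^3 - 9*s^2 + 15*s - 7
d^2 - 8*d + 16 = (d - 4)^2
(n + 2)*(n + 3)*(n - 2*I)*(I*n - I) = I*n^4 + 2*n^3 + 4*I*n^3 + 8*n^2 + I*n^2 + 2*n - 6*I*n - 12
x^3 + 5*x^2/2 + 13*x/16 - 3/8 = (x - 1/4)*(x + 3/4)*(x + 2)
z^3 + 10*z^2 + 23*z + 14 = (z + 1)*(z + 2)*(z + 7)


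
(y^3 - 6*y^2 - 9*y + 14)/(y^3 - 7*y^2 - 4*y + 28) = (y - 1)/(y - 2)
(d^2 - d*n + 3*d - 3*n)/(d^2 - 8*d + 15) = (d^2 - d*n + 3*d - 3*n)/(d^2 - 8*d + 15)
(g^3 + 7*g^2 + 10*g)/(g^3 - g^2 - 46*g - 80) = g/(g - 8)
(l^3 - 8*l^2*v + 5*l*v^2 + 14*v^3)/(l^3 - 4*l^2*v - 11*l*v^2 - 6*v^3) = (-l^2 + 9*l*v - 14*v^2)/(-l^2 + 5*l*v + 6*v^2)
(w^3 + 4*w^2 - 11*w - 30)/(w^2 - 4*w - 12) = (w^2 + 2*w - 15)/(w - 6)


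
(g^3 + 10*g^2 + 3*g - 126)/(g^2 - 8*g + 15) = (g^2 + 13*g + 42)/(g - 5)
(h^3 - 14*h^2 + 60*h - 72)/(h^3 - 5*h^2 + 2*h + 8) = (h^2 - 12*h + 36)/(h^2 - 3*h - 4)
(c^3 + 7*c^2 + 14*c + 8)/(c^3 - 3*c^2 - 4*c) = (c^2 + 6*c + 8)/(c*(c - 4))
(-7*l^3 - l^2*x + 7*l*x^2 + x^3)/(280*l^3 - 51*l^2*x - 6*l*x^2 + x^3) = (-l^2 + x^2)/(40*l^2 - 13*l*x + x^2)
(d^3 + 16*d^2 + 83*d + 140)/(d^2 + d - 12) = (d^2 + 12*d + 35)/(d - 3)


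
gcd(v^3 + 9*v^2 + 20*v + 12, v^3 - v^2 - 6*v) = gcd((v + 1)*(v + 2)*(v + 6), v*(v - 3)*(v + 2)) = v + 2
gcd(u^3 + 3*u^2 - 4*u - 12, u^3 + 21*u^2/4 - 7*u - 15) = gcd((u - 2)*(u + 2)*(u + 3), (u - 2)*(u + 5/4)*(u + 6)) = u - 2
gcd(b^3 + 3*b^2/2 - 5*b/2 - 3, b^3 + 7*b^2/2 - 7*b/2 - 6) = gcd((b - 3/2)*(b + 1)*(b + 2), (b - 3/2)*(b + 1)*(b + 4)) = b^2 - b/2 - 3/2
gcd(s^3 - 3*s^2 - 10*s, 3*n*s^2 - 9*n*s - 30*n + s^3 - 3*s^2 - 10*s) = s^2 - 3*s - 10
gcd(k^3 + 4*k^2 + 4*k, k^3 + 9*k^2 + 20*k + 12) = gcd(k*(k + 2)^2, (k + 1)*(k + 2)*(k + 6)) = k + 2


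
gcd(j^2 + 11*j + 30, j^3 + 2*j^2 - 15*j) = j + 5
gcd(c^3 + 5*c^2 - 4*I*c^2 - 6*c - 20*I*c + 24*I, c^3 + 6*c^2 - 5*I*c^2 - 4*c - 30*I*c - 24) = c^2 + c*(6 - 4*I) - 24*I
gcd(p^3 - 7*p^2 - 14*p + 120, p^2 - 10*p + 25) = p - 5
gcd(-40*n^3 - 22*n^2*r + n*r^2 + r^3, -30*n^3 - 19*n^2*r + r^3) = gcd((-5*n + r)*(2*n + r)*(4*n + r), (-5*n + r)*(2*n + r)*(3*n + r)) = -10*n^2 - 3*n*r + r^2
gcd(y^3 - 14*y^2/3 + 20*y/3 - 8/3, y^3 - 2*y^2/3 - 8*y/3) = y - 2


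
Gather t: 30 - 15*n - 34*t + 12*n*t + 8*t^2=-15*n + 8*t^2 + t*(12*n - 34) + 30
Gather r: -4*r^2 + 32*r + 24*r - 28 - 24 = -4*r^2 + 56*r - 52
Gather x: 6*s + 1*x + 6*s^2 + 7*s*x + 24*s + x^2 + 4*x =6*s^2 + 30*s + x^2 + x*(7*s + 5)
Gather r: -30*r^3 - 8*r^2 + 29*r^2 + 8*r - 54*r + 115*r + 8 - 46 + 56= -30*r^3 + 21*r^2 + 69*r + 18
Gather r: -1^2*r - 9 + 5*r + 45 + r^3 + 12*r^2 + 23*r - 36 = r^3 + 12*r^2 + 27*r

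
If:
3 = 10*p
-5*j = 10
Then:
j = -2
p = 3/10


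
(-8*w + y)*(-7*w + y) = 56*w^2 - 15*w*y + y^2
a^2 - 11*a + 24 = (a - 8)*(a - 3)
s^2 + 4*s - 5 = (s - 1)*(s + 5)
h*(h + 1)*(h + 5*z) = h^3 + 5*h^2*z + h^2 + 5*h*z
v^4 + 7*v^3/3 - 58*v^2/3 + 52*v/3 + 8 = (v - 2)^2*(v + 1/3)*(v + 6)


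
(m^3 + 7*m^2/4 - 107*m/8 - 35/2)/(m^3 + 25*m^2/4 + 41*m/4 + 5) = (m - 7/2)/(m + 1)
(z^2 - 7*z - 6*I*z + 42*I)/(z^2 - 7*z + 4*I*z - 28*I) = (z - 6*I)/(z + 4*I)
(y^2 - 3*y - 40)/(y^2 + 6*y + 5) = (y - 8)/(y + 1)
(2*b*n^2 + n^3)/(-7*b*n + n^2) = n*(-2*b - n)/(7*b - n)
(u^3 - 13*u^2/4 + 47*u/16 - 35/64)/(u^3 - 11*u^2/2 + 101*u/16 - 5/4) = (u - 7/4)/(u - 4)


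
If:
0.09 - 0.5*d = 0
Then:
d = 0.18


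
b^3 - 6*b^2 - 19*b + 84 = (b - 7)*(b - 3)*(b + 4)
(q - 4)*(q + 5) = q^2 + q - 20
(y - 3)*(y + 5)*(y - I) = y^3 + 2*y^2 - I*y^2 - 15*y - 2*I*y + 15*I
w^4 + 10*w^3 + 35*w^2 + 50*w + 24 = (w + 1)*(w + 2)*(w + 3)*(w + 4)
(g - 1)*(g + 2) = g^2 + g - 2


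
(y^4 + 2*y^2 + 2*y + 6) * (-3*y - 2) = -3*y^5 - 2*y^4 - 6*y^3 - 10*y^2 - 22*y - 12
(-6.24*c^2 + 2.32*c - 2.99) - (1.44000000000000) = -6.24*c^2 + 2.32*c - 4.43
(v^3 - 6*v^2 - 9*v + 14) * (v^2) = v^5 - 6*v^4 - 9*v^3 + 14*v^2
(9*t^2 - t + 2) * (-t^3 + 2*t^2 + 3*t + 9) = -9*t^5 + 19*t^4 + 23*t^3 + 82*t^2 - 3*t + 18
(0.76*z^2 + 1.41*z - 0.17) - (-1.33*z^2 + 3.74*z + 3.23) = 2.09*z^2 - 2.33*z - 3.4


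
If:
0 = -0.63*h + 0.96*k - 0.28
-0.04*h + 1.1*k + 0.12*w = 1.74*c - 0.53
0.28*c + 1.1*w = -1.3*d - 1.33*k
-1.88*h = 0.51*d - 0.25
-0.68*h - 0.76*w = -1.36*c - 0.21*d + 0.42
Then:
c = 0.62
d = -0.71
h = 0.33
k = 0.51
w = 0.07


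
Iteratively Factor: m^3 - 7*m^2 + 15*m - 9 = (m - 1)*(m^2 - 6*m + 9) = (m - 3)*(m - 1)*(m - 3)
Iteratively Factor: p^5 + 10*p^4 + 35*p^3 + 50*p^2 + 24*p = (p + 2)*(p^4 + 8*p^3 + 19*p^2 + 12*p) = (p + 2)*(p + 3)*(p^3 + 5*p^2 + 4*p) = (p + 1)*(p + 2)*(p + 3)*(p^2 + 4*p) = p*(p + 1)*(p + 2)*(p + 3)*(p + 4)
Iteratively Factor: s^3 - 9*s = (s - 3)*(s^2 + 3*s) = (s - 3)*(s + 3)*(s)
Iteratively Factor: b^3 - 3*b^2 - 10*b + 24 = (b + 3)*(b^2 - 6*b + 8) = (b - 2)*(b + 3)*(b - 4)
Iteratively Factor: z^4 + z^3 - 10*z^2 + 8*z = (z - 1)*(z^3 + 2*z^2 - 8*z) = (z - 2)*(z - 1)*(z^2 + 4*z) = (z - 2)*(z - 1)*(z + 4)*(z)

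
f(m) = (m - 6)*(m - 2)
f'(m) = 2*m - 8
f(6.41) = 1.81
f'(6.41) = 4.82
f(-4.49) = 68.08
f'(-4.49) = -16.98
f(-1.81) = 29.76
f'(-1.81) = -11.62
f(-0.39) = 15.27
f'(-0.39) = -8.78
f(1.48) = 2.35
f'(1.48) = -5.04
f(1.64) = 1.57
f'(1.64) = -4.72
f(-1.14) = 22.42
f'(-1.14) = -10.28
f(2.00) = 0.00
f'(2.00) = -4.00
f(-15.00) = 357.00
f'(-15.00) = -38.00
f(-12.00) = 252.00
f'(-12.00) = -32.00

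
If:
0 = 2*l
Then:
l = 0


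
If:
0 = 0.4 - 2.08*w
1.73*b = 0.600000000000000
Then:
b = 0.35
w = 0.19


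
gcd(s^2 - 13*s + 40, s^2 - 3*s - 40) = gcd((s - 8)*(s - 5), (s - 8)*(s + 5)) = s - 8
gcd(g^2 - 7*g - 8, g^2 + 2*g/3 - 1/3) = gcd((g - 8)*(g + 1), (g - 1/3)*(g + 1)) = g + 1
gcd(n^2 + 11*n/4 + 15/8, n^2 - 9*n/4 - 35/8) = n + 5/4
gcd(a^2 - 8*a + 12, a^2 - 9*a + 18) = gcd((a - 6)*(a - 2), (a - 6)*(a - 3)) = a - 6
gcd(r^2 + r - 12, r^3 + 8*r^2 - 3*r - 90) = r - 3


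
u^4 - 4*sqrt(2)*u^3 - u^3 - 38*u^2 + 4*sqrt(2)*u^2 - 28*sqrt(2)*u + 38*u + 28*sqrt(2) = (u - 1)*(u - 7*sqrt(2))*(u + sqrt(2))*(u + 2*sqrt(2))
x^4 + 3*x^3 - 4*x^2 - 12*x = x*(x - 2)*(x + 2)*(x + 3)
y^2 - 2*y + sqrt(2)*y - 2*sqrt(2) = (y - 2)*(y + sqrt(2))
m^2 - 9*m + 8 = (m - 8)*(m - 1)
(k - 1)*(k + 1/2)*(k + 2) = k^3 + 3*k^2/2 - 3*k/2 - 1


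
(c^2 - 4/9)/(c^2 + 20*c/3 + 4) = (c - 2/3)/(c + 6)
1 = 1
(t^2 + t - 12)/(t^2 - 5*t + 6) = (t + 4)/(t - 2)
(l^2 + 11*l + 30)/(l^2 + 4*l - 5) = (l + 6)/(l - 1)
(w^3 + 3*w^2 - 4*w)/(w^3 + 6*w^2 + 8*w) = (w - 1)/(w + 2)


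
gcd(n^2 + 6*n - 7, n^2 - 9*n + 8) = n - 1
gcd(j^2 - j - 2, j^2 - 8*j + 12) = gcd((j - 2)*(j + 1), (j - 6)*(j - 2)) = j - 2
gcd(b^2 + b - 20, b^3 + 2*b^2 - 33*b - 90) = b + 5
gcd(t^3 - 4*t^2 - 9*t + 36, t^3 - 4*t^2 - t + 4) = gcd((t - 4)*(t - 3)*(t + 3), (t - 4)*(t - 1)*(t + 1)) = t - 4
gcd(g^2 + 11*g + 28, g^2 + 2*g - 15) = 1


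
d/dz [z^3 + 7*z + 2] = 3*z^2 + 7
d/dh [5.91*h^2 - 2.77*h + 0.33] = 11.82*h - 2.77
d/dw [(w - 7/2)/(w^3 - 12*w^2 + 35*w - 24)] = (-4*w^3 + 45*w^2 - 168*w + 197)/(2*(w^6 - 24*w^5 + 214*w^4 - 888*w^3 + 1801*w^2 - 1680*w + 576))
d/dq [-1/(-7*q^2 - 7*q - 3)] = 7*(-2*q - 1)/(7*q^2 + 7*q + 3)^2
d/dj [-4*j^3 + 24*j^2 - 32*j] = -12*j^2 + 48*j - 32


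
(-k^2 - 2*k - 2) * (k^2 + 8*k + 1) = -k^4 - 10*k^3 - 19*k^2 - 18*k - 2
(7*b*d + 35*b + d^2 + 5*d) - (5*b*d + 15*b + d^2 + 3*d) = 2*b*d + 20*b + 2*d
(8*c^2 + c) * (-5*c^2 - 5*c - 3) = -40*c^4 - 45*c^3 - 29*c^2 - 3*c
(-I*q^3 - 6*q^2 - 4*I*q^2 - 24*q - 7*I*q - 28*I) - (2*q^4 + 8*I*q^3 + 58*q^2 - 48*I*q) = -2*q^4 - 9*I*q^3 - 64*q^2 - 4*I*q^2 - 24*q + 41*I*q - 28*I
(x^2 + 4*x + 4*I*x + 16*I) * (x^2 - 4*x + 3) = x^4 + 4*I*x^3 - 13*x^2 + 12*x - 52*I*x + 48*I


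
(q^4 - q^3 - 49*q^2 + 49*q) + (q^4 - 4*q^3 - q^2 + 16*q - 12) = 2*q^4 - 5*q^3 - 50*q^2 + 65*q - 12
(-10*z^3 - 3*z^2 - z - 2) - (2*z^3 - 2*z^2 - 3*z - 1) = -12*z^3 - z^2 + 2*z - 1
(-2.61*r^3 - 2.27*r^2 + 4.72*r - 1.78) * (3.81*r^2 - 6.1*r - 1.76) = -9.9441*r^5 + 7.2723*r^4 + 36.4238*r^3 - 31.5786*r^2 + 2.5508*r + 3.1328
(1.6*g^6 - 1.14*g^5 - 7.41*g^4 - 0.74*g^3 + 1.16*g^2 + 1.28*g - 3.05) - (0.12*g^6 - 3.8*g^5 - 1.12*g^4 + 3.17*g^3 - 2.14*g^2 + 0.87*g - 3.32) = 1.48*g^6 + 2.66*g^5 - 6.29*g^4 - 3.91*g^3 + 3.3*g^2 + 0.41*g + 0.27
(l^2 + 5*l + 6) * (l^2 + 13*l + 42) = l^4 + 18*l^3 + 113*l^2 + 288*l + 252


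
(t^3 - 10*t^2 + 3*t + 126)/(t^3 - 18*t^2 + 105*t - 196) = (t^2 - 3*t - 18)/(t^2 - 11*t + 28)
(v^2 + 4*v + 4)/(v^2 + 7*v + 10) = (v + 2)/(v + 5)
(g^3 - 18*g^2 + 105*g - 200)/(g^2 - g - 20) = (g^2 - 13*g + 40)/(g + 4)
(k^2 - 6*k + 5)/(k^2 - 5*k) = (k - 1)/k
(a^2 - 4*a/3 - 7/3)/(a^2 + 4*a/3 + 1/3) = (3*a - 7)/(3*a + 1)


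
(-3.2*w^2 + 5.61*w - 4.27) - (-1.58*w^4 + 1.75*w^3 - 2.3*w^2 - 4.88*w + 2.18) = 1.58*w^4 - 1.75*w^3 - 0.9*w^2 + 10.49*w - 6.45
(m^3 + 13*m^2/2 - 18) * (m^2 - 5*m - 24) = m^5 + 3*m^4/2 - 113*m^3/2 - 174*m^2 + 90*m + 432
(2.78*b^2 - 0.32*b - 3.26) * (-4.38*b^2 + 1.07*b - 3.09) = -12.1764*b^4 + 4.3762*b^3 + 5.3462*b^2 - 2.4994*b + 10.0734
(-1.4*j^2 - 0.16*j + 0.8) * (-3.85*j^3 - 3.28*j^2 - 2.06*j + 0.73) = 5.39*j^5 + 5.208*j^4 + 0.3288*j^3 - 3.3164*j^2 - 1.7648*j + 0.584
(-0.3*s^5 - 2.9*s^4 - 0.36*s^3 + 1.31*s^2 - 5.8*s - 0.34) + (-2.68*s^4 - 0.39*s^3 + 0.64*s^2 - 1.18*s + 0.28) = -0.3*s^5 - 5.58*s^4 - 0.75*s^3 + 1.95*s^2 - 6.98*s - 0.06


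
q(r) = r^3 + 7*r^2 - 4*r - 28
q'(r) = 3*r^2 + 14*r - 4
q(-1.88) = -2.38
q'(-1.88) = -19.72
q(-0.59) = -23.41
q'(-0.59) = -11.22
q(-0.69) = -22.24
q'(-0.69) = -12.23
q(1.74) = -8.50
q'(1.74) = 29.44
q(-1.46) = -10.35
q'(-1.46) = -18.05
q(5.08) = 263.42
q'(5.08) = 144.54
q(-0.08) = -27.64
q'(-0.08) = -5.10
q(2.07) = 2.58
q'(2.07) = 37.83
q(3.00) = 50.00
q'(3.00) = 65.00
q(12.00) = 2660.00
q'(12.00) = 596.00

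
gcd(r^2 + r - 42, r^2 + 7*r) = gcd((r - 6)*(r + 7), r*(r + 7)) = r + 7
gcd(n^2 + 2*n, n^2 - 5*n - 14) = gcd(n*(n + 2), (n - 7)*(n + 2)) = n + 2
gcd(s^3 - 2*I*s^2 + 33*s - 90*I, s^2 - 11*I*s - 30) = s - 5*I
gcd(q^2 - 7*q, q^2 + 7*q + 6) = 1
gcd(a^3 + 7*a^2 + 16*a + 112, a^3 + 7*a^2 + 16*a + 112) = a^3 + 7*a^2 + 16*a + 112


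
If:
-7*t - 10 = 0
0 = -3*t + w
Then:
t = -10/7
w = -30/7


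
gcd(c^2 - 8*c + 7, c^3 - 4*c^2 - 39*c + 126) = c - 7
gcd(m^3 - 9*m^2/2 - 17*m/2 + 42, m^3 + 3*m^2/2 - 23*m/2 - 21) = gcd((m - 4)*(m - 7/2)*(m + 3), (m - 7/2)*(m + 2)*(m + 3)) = m^2 - m/2 - 21/2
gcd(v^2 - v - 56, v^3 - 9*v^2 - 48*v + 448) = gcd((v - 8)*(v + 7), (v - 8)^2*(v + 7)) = v^2 - v - 56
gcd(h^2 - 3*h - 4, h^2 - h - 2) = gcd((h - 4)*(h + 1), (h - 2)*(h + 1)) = h + 1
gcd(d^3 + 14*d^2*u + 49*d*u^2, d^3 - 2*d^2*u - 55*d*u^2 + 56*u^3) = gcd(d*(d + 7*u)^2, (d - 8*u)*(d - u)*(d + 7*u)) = d + 7*u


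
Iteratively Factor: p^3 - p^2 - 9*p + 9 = (p + 3)*(p^2 - 4*p + 3) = (p - 3)*(p + 3)*(p - 1)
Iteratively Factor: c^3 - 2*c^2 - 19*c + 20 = (c - 1)*(c^2 - c - 20) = (c - 1)*(c + 4)*(c - 5)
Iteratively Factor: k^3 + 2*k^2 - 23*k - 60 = (k - 5)*(k^2 + 7*k + 12) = (k - 5)*(k + 4)*(k + 3)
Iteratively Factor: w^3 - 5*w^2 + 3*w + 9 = (w - 3)*(w^2 - 2*w - 3) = (w - 3)^2*(w + 1)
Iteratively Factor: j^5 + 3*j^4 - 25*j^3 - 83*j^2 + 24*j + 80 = (j + 1)*(j^4 + 2*j^3 - 27*j^2 - 56*j + 80) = (j + 1)*(j + 4)*(j^3 - 2*j^2 - 19*j + 20) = (j - 1)*(j + 1)*(j + 4)*(j^2 - j - 20) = (j - 5)*(j - 1)*(j + 1)*(j + 4)*(j + 4)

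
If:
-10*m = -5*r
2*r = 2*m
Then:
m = 0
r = 0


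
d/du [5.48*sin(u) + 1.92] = 5.48*cos(u)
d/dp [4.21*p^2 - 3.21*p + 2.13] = 8.42*p - 3.21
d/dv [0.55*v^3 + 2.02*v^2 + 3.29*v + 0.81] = 1.65*v^2 + 4.04*v + 3.29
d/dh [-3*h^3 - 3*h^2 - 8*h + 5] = -9*h^2 - 6*h - 8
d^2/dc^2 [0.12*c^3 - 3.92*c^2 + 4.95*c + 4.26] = 0.72*c - 7.84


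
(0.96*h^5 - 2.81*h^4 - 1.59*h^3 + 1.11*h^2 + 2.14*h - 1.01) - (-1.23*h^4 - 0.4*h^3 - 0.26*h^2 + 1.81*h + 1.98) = 0.96*h^5 - 1.58*h^4 - 1.19*h^3 + 1.37*h^2 + 0.33*h - 2.99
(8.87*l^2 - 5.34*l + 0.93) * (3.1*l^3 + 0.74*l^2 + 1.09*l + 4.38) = 27.497*l^5 - 9.9902*l^4 + 8.5997*l^3 + 33.7182*l^2 - 22.3755*l + 4.0734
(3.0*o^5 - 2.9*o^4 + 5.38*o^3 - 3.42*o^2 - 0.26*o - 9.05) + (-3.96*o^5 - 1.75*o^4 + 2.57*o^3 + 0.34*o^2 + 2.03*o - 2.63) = -0.96*o^5 - 4.65*o^4 + 7.95*o^3 - 3.08*o^2 + 1.77*o - 11.68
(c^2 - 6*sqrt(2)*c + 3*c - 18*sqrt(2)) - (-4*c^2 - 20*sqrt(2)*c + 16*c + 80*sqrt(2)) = 5*c^2 - 13*c + 14*sqrt(2)*c - 98*sqrt(2)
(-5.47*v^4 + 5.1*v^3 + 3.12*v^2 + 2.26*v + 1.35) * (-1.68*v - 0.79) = 9.1896*v^5 - 4.2467*v^4 - 9.2706*v^3 - 6.2616*v^2 - 4.0534*v - 1.0665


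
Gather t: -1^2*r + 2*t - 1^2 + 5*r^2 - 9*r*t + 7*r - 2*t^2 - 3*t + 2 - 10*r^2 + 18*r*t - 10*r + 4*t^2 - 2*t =-5*r^2 - 4*r + 2*t^2 + t*(9*r - 3) + 1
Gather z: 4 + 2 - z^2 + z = -z^2 + z + 6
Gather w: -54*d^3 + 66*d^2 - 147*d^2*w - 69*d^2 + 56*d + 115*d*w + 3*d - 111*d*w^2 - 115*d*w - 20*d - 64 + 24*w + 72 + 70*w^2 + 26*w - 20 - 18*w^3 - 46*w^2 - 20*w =-54*d^3 - 3*d^2 + 39*d - 18*w^3 + w^2*(24 - 111*d) + w*(30 - 147*d^2) - 12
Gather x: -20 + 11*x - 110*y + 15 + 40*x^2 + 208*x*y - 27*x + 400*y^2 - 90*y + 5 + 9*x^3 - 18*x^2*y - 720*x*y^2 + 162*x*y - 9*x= 9*x^3 + x^2*(40 - 18*y) + x*(-720*y^2 + 370*y - 25) + 400*y^2 - 200*y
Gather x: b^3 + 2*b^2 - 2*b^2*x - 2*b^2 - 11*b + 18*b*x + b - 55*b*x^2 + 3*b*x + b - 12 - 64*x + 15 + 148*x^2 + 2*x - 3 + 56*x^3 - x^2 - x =b^3 - 9*b + 56*x^3 + x^2*(147 - 55*b) + x*(-2*b^2 + 21*b - 63)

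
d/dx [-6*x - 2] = -6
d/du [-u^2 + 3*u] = 3 - 2*u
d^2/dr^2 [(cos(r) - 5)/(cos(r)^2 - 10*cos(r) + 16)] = (10*(1 - cos(r)^2)^2 - cos(r)^5 - 52*cos(r)^3 + 10*cos(r)^2 + 748*cos(r) - 530)/(cos(r)^2 - 10*cos(r) + 16)^3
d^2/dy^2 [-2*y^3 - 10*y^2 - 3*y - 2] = -12*y - 20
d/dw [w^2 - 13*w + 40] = 2*w - 13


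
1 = 1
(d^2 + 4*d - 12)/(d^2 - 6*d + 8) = (d + 6)/(d - 4)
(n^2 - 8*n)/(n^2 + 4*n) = (n - 8)/(n + 4)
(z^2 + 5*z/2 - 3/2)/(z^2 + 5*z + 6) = (z - 1/2)/(z + 2)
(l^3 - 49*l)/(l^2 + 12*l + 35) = l*(l - 7)/(l + 5)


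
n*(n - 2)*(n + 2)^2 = n^4 + 2*n^3 - 4*n^2 - 8*n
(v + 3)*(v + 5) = v^2 + 8*v + 15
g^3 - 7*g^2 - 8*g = g*(g - 8)*(g + 1)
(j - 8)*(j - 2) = j^2 - 10*j + 16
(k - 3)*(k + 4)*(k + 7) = k^3 + 8*k^2 - 5*k - 84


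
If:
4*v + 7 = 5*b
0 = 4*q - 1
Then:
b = 4*v/5 + 7/5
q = 1/4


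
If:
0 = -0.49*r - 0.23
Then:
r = -0.47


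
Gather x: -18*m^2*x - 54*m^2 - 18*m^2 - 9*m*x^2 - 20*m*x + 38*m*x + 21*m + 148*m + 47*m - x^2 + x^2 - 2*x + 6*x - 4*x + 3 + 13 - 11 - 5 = -72*m^2 - 9*m*x^2 + 216*m + x*(-18*m^2 + 18*m)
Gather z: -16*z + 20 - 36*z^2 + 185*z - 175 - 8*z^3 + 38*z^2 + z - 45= -8*z^3 + 2*z^2 + 170*z - 200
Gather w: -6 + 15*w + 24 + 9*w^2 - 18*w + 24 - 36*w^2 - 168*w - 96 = -27*w^2 - 171*w - 54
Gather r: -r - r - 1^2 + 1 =-2*r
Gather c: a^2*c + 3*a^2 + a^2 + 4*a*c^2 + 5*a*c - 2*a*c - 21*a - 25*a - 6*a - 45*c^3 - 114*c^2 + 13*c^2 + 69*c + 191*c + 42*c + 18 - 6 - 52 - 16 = 4*a^2 - 52*a - 45*c^3 + c^2*(4*a - 101) + c*(a^2 + 3*a + 302) - 56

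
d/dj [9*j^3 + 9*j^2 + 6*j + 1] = 27*j^2 + 18*j + 6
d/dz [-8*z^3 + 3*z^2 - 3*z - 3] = -24*z^2 + 6*z - 3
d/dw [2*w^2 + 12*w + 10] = 4*w + 12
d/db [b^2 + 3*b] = 2*b + 3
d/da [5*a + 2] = 5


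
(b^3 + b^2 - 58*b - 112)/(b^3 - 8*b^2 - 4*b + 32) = (b + 7)/(b - 2)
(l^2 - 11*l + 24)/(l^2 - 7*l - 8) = (l - 3)/(l + 1)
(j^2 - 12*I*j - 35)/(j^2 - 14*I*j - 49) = (j - 5*I)/(j - 7*I)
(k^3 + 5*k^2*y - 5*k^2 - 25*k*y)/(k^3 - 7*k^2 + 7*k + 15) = k*(k + 5*y)/(k^2 - 2*k - 3)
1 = 1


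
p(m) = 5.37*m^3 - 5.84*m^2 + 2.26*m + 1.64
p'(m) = 16.11*m^2 - 11.68*m + 2.26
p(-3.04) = -210.07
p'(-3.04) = 186.65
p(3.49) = 166.67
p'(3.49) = 157.72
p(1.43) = 8.63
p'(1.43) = 18.50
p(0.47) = 1.97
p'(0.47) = 0.33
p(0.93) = 3.01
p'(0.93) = 5.33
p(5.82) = 875.61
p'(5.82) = 479.97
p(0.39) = 1.95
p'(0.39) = 0.16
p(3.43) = 157.38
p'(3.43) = 151.73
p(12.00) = 8467.16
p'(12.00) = 2181.94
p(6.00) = 964.88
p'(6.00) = 512.14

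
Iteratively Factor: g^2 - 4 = (g + 2)*(g - 2)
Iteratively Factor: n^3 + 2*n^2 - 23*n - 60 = (n - 5)*(n^2 + 7*n + 12) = (n - 5)*(n + 3)*(n + 4)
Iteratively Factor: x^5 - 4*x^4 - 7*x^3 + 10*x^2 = (x)*(x^4 - 4*x^3 - 7*x^2 + 10*x) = x*(x + 2)*(x^3 - 6*x^2 + 5*x) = x*(x - 1)*(x + 2)*(x^2 - 5*x) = x^2*(x - 1)*(x + 2)*(x - 5)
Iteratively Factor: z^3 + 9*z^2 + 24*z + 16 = (z + 4)*(z^2 + 5*z + 4) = (z + 1)*(z + 4)*(z + 4)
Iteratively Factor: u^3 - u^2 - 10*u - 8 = (u + 1)*(u^2 - 2*u - 8) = (u + 1)*(u + 2)*(u - 4)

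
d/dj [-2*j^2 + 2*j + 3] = 2 - 4*j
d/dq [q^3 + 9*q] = 3*q^2 + 9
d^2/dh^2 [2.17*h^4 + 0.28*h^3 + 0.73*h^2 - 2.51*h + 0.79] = 26.04*h^2 + 1.68*h + 1.46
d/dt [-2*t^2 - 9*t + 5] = -4*t - 9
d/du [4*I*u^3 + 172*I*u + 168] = I*(12*u^2 + 172)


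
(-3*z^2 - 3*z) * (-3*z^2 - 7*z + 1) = 9*z^4 + 30*z^3 + 18*z^2 - 3*z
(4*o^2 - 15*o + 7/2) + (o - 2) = 4*o^2 - 14*o + 3/2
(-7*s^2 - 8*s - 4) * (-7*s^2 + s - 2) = 49*s^4 + 49*s^3 + 34*s^2 + 12*s + 8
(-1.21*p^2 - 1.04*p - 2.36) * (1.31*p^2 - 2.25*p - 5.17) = -1.5851*p^4 + 1.3601*p^3 + 5.5041*p^2 + 10.6868*p + 12.2012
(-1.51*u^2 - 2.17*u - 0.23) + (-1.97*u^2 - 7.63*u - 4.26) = -3.48*u^2 - 9.8*u - 4.49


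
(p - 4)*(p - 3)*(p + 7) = p^3 - 37*p + 84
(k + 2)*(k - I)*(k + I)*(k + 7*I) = k^4 + 2*k^3 + 7*I*k^3 + k^2 + 14*I*k^2 + 2*k + 7*I*k + 14*I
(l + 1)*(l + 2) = l^2 + 3*l + 2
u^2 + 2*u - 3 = (u - 1)*(u + 3)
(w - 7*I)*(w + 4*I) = w^2 - 3*I*w + 28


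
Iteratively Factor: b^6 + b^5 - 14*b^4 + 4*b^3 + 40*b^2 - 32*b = (b + 2)*(b^5 - b^4 - 12*b^3 + 28*b^2 - 16*b) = (b - 2)*(b + 2)*(b^4 + b^3 - 10*b^2 + 8*b) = b*(b - 2)*(b + 2)*(b^3 + b^2 - 10*b + 8) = b*(b - 2)*(b - 1)*(b + 2)*(b^2 + 2*b - 8) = b*(b - 2)^2*(b - 1)*(b + 2)*(b + 4)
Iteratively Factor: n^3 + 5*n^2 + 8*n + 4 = (n + 1)*(n^2 + 4*n + 4) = (n + 1)*(n + 2)*(n + 2)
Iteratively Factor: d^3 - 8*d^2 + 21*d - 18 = (d - 2)*(d^2 - 6*d + 9) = (d - 3)*(d - 2)*(d - 3)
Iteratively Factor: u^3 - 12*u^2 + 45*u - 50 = (u - 2)*(u^2 - 10*u + 25) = (u - 5)*(u - 2)*(u - 5)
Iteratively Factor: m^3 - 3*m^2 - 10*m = (m)*(m^2 - 3*m - 10) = m*(m + 2)*(m - 5)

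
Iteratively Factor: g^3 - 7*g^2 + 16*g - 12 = (g - 3)*(g^2 - 4*g + 4) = (g - 3)*(g - 2)*(g - 2)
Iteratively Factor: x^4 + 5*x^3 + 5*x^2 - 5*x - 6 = (x + 3)*(x^3 + 2*x^2 - x - 2) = (x + 2)*(x + 3)*(x^2 - 1) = (x + 1)*(x + 2)*(x + 3)*(x - 1)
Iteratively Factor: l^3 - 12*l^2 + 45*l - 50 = (l - 5)*(l^2 - 7*l + 10) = (l - 5)*(l - 2)*(l - 5)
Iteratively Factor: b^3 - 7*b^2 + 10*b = (b)*(b^2 - 7*b + 10) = b*(b - 5)*(b - 2)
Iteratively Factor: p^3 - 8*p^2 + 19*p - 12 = (p - 3)*(p^2 - 5*p + 4) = (p - 3)*(p - 1)*(p - 4)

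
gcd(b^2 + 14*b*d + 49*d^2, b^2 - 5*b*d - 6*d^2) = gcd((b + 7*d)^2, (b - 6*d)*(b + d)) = 1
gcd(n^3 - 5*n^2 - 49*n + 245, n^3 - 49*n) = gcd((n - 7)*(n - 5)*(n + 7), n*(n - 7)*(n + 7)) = n^2 - 49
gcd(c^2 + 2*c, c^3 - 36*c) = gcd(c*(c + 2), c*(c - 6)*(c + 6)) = c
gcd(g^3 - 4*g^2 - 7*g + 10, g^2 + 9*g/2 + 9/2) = 1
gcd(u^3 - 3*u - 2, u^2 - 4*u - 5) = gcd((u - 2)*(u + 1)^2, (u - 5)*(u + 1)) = u + 1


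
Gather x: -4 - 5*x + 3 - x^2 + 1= -x^2 - 5*x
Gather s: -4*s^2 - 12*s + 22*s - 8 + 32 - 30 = -4*s^2 + 10*s - 6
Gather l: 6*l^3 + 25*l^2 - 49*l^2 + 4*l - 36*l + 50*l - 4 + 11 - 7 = 6*l^3 - 24*l^2 + 18*l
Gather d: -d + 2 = 2 - d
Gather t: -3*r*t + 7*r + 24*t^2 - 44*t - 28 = 7*r + 24*t^2 + t*(-3*r - 44) - 28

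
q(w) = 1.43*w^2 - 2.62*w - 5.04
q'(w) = 2.86*w - 2.62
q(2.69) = -1.74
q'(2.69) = 5.07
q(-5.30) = 49.01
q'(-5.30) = -17.78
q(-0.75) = -2.27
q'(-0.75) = -4.76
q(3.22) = 1.35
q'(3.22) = 6.59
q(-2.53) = 10.74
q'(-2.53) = -9.86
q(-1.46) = 1.83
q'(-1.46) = -6.80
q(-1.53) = 2.32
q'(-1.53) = -7.00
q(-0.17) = -4.55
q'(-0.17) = -3.11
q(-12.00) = 232.32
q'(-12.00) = -36.94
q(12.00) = 169.44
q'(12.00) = 31.70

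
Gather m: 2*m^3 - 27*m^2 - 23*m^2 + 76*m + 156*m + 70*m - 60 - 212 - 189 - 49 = 2*m^3 - 50*m^2 + 302*m - 510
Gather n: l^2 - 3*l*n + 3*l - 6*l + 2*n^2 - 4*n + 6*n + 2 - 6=l^2 - 3*l + 2*n^2 + n*(2 - 3*l) - 4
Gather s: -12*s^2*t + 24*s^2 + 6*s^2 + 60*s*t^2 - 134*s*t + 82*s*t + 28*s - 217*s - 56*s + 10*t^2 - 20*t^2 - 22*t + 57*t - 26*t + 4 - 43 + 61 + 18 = s^2*(30 - 12*t) + s*(60*t^2 - 52*t - 245) - 10*t^2 + 9*t + 40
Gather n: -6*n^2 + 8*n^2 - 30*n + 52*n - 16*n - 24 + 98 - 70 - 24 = 2*n^2 + 6*n - 20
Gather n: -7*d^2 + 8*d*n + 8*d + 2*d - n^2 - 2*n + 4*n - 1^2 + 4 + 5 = -7*d^2 + 10*d - n^2 + n*(8*d + 2) + 8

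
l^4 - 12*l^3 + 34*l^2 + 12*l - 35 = (l - 7)*(l - 5)*(l - 1)*(l + 1)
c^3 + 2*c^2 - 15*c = c*(c - 3)*(c + 5)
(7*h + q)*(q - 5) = 7*h*q - 35*h + q^2 - 5*q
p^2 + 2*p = p*(p + 2)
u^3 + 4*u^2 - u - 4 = (u - 1)*(u + 1)*(u + 4)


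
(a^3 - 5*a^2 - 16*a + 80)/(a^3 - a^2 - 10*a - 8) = (a^2 - a - 20)/(a^2 + 3*a + 2)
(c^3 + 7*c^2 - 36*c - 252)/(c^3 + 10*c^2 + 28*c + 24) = (c^2 + c - 42)/(c^2 + 4*c + 4)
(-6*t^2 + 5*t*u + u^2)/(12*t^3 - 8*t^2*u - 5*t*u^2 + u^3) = (-6*t - u)/(12*t^2 + 4*t*u - u^2)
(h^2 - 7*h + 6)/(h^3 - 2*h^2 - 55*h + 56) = (h - 6)/(h^2 - h - 56)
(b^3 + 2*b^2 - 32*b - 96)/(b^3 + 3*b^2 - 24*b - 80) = (b - 6)/(b - 5)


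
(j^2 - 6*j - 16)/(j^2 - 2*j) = (j^2 - 6*j - 16)/(j*(j - 2))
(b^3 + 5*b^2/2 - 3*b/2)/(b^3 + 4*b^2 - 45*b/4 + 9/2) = 2*b*(b + 3)/(2*b^2 + 9*b - 18)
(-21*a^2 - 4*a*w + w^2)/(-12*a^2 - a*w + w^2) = (-7*a + w)/(-4*a + w)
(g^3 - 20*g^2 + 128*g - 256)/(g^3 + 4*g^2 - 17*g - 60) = (g^2 - 16*g + 64)/(g^2 + 8*g + 15)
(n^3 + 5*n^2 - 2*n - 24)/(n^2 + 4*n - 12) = (n^2 + 7*n + 12)/(n + 6)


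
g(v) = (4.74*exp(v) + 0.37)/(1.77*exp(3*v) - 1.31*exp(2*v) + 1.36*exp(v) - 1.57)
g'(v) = (4.74*exp(v) + 0.37)*(-5.31*exp(3*v) + 2.62*exp(2*v) - 1.36*exp(v))/(1.77*exp(3*v) - 1.31*exp(2*v) + 1.36*exp(v) - 1.57)^2 + 4.74*exp(v)/(1.77*exp(3*v) - 1.31*exp(2*v) + 1.36*exp(v) - 1.57)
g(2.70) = 0.01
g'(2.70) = -0.03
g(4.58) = 0.00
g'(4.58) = -0.00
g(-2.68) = -0.47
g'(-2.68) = -0.25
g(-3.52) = -0.33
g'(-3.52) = -0.10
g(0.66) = 1.06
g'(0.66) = -2.68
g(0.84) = 0.69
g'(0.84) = -1.62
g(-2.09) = -0.67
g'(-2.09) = -0.48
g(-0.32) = -6.40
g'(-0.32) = -23.40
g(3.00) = 0.01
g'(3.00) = -0.01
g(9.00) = 0.00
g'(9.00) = 0.00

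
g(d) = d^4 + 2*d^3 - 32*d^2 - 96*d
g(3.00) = -441.00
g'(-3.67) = 21.97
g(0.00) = 0.00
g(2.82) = -417.10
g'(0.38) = -119.23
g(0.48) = -53.18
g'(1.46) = -164.20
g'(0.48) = -124.90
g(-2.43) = 50.49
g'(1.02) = -150.79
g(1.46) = -197.60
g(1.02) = -128.01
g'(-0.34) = -73.70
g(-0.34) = 28.88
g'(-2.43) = 37.55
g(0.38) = -40.97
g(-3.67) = 3.86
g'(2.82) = -139.06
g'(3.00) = -126.00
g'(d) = 4*d^3 + 6*d^2 - 64*d - 96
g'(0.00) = -96.00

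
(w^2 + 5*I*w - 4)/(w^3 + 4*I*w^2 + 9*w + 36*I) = (w + I)/(w^2 + 9)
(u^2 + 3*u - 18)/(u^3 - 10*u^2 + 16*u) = (u^2 + 3*u - 18)/(u*(u^2 - 10*u + 16))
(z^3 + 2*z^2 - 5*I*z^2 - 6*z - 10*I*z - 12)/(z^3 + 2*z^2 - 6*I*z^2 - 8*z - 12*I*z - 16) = (z - 3*I)/(z - 4*I)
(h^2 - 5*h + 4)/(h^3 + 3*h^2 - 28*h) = (h - 1)/(h*(h + 7))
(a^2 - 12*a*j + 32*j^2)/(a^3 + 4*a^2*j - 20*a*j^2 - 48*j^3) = (a - 8*j)/(a^2 + 8*a*j + 12*j^2)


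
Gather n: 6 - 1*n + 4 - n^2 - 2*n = -n^2 - 3*n + 10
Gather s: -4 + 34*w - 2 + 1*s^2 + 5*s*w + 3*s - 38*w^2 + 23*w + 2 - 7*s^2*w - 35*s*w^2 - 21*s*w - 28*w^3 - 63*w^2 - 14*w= s^2*(1 - 7*w) + s*(-35*w^2 - 16*w + 3) - 28*w^3 - 101*w^2 + 43*w - 4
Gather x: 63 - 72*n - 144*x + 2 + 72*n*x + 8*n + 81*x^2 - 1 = -64*n + 81*x^2 + x*(72*n - 144) + 64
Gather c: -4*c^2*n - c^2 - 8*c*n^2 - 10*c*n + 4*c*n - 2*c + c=c^2*(-4*n - 1) + c*(-8*n^2 - 6*n - 1)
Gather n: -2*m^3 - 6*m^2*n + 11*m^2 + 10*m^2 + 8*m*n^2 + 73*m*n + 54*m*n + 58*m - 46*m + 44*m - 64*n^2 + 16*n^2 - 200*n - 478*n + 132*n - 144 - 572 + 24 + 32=-2*m^3 + 21*m^2 + 56*m + n^2*(8*m - 48) + n*(-6*m^2 + 127*m - 546) - 660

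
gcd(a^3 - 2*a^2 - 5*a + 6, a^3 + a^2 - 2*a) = a^2 + a - 2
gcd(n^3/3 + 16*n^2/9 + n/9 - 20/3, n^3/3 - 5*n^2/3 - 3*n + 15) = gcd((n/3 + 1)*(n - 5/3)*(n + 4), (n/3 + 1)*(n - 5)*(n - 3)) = n + 3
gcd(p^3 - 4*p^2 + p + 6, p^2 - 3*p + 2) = p - 2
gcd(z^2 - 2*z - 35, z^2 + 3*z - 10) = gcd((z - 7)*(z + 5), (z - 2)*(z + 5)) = z + 5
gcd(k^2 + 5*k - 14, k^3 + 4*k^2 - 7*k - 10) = k - 2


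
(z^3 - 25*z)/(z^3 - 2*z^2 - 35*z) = (z - 5)/(z - 7)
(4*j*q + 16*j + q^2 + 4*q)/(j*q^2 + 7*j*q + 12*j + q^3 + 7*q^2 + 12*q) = (4*j + q)/(j*q + 3*j + q^2 + 3*q)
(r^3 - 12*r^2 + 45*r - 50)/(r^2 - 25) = (r^2 - 7*r + 10)/(r + 5)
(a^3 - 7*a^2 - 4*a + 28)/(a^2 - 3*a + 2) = (a^2 - 5*a - 14)/(a - 1)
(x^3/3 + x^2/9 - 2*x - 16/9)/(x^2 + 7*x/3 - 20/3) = (3*x^3 + x^2 - 18*x - 16)/(3*(3*x^2 + 7*x - 20))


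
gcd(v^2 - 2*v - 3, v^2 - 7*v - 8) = v + 1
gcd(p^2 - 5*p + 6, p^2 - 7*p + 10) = p - 2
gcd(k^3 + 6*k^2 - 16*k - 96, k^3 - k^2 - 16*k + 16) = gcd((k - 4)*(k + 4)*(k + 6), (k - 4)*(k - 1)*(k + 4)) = k^2 - 16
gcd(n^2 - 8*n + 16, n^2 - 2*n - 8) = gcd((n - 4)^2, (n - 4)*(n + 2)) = n - 4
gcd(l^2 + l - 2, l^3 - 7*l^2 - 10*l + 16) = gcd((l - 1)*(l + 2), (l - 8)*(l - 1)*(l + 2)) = l^2 + l - 2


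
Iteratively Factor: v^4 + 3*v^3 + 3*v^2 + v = (v + 1)*(v^3 + 2*v^2 + v) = (v + 1)^2*(v^2 + v) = v*(v + 1)^2*(v + 1)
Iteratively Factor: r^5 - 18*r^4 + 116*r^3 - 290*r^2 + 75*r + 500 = (r - 5)*(r^4 - 13*r^3 + 51*r^2 - 35*r - 100) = (r - 5)*(r - 4)*(r^3 - 9*r^2 + 15*r + 25) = (r - 5)^2*(r - 4)*(r^2 - 4*r - 5) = (r - 5)^2*(r - 4)*(r + 1)*(r - 5)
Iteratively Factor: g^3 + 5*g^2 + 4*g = (g)*(g^2 + 5*g + 4) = g*(g + 1)*(g + 4)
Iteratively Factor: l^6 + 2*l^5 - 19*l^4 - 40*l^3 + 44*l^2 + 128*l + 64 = (l + 1)*(l^5 + l^4 - 20*l^3 - 20*l^2 + 64*l + 64) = (l + 1)*(l + 2)*(l^4 - l^3 - 18*l^2 + 16*l + 32) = (l + 1)^2*(l + 2)*(l^3 - 2*l^2 - 16*l + 32) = (l - 2)*(l + 1)^2*(l + 2)*(l^2 - 16) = (l - 4)*(l - 2)*(l + 1)^2*(l + 2)*(l + 4)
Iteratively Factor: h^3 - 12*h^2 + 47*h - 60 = (h - 4)*(h^2 - 8*h + 15) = (h - 4)*(h - 3)*(h - 5)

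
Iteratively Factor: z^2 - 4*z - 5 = (z + 1)*(z - 5)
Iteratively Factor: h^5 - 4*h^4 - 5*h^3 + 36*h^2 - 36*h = (h + 3)*(h^4 - 7*h^3 + 16*h^2 - 12*h) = (h - 3)*(h + 3)*(h^3 - 4*h^2 + 4*h) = h*(h - 3)*(h + 3)*(h^2 - 4*h + 4) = h*(h - 3)*(h - 2)*(h + 3)*(h - 2)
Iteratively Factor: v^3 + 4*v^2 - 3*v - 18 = (v + 3)*(v^2 + v - 6) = (v + 3)^2*(v - 2)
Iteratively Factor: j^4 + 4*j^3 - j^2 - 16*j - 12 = (j + 2)*(j^3 + 2*j^2 - 5*j - 6) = (j + 1)*(j + 2)*(j^2 + j - 6) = (j + 1)*(j + 2)*(j + 3)*(j - 2)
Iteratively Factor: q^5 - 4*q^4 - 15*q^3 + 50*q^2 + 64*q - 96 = (q + 3)*(q^4 - 7*q^3 + 6*q^2 + 32*q - 32) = (q + 2)*(q + 3)*(q^3 - 9*q^2 + 24*q - 16) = (q - 1)*(q + 2)*(q + 3)*(q^2 - 8*q + 16) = (q - 4)*(q - 1)*(q + 2)*(q + 3)*(q - 4)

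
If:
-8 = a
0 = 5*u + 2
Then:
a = -8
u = -2/5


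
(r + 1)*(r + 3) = r^2 + 4*r + 3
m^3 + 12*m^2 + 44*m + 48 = (m + 2)*(m + 4)*(m + 6)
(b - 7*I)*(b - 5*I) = b^2 - 12*I*b - 35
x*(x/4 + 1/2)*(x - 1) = x^3/4 + x^2/4 - x/2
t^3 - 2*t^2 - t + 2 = (t - 2)*(t - 1)*(t + 1)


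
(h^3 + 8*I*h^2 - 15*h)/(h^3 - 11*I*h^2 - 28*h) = (-h^2 - 8*I*h + 15)/(-h^2 + 11*I*h + 28)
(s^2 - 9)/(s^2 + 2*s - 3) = (s - 3)/(s - 1)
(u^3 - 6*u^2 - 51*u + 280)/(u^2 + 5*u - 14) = (u^2 - 13*u + 40)/(u - 2)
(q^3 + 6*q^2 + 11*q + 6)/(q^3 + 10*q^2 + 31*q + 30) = (q + 1)/(q + 5)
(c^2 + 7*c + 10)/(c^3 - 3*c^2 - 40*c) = (c + 2)/(c*(c - 8))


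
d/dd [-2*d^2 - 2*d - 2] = -4*d - 2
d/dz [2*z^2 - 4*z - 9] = 4*z - 4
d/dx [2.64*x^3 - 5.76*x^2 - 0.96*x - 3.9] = 7.92*x^2 - 11.52*x - 0.96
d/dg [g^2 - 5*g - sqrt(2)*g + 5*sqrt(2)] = 2*g - 5 - sqrt(2)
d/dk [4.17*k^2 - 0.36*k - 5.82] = 8.34*k - 0.36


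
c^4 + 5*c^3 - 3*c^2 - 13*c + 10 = (c - 1)^2*(c + 2)*(c + 5)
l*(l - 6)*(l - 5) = l^3 - 11*l^2 + 30*l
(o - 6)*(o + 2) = o^2 - 4*o - 12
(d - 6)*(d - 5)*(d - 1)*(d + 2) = d^4 - 10*d^3 + 17*d^2 + 52*d - 60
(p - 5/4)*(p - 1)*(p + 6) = p^3 + 15*p^2/4 - 49*p/4 + 15/2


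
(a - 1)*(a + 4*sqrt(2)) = a^2 - a + 4*sqrt(2)*a - 4*sqrt(2)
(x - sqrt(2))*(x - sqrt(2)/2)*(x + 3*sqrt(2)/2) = x^3 - 7*x/2 + 3*sqrt(2)/2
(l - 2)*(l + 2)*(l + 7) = l^3 + 7*l^2 - 4*l - 28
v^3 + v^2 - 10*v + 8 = (v - 2)*(v - 1)*(v + 4)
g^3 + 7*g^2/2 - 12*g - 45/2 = (g - 3)*(g + 3/2)*(g + 5)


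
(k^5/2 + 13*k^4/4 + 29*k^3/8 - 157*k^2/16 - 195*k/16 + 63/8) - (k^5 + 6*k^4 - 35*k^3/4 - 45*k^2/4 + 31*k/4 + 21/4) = -k^5/2 - 11*k^4/4 + 99*k^3/8 + 23*k^2/16 - 319*k/16 + 21/8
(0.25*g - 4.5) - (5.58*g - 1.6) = -5.33*g - 2.9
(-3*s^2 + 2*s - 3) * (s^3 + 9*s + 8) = -3*s^5 + 2*s^4 - 30*s^3 - 6*s^2 - 11*s - 24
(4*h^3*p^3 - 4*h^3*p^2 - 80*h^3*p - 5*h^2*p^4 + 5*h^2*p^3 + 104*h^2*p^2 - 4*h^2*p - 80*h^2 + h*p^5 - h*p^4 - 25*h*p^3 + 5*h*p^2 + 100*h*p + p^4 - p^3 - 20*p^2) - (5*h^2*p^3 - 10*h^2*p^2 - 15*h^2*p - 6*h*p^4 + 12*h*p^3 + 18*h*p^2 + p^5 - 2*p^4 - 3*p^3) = 4*h^3*p^3 - 4*h^3*p^2 - 80*h^3*p - 5*h^2*p^4 + 114*h^2*p^2 + 11*h^2*p - 80*h^2 + h*p^5 + 5*h*p^4 - 37*h*p^3 - 13*h*p^2 + 100*h*p - p^5 + 3*p^4 + 2*p^3 - 20*p^2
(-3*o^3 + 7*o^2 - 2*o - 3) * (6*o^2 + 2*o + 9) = -18*o^5 + 36*o^4 - 25*o^3 + 41*o^2 - 24*o - 27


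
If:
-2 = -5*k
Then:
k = 2/5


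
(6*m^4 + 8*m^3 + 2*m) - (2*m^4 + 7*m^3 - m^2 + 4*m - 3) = 4*m^4 + m^3 + m^2 - 2*m + 3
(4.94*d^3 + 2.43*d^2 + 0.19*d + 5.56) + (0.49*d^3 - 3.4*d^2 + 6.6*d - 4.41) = 5.43*d^3 - 0.97*d^2 + 6.79*d + 1.15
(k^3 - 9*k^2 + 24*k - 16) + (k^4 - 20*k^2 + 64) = k^4 + k^3 - 29*k^2 + 24*k + 48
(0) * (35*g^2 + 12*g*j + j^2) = 0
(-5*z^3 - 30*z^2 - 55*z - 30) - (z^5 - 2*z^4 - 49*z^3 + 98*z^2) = -z^5 + 2*z^4 + 44*z^3 - 128*z^2 - 55*z - 30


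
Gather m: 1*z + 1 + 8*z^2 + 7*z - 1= 8*z^2 + 8*z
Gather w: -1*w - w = -2*w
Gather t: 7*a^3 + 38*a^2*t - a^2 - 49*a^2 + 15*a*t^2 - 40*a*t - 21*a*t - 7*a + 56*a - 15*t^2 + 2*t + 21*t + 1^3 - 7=7*a^3 - 50*a^2 + 49*a + t^2*(15*a - 15) + t*(38*a^2 - 61*a + 23) - 6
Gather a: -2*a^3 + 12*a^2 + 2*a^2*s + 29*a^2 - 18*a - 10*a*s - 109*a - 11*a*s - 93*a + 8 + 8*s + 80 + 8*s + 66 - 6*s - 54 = -2*a^3 + a^2*(2*s + 41) + a*(-21*s - 220) + 10*s + 100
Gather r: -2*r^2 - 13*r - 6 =-2*r^2 - 13*r - 6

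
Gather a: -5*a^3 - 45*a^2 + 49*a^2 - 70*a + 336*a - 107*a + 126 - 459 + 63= -5*a^3 + 4*a^2 + 159*a - 270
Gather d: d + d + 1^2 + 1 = 2*d + 2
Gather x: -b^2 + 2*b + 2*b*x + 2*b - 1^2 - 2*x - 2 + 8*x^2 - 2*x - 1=-b^2 + 4*b + 8*x^2 + x*(2*b - 4) - 4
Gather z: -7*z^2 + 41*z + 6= -7*z^2 + 41*z + 6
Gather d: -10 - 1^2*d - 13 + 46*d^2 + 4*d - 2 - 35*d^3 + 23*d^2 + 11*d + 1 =-35*d^3 + 69*d^2 + 14*d - 24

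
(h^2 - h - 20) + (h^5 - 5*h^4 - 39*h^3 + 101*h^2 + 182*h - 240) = h^5 - 5*h^4 - 39*h^3 + 102*h^2 + 181*h - 260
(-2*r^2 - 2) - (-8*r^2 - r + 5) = 6*r^2 + r - 7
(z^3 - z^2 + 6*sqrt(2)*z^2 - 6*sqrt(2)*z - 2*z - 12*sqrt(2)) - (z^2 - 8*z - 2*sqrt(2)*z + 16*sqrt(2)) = z^3 - 2*z^2 + 6*sqrt(2)*z^2 - 4*sqrt(2)*z + 6*z - 28*sqrt(2)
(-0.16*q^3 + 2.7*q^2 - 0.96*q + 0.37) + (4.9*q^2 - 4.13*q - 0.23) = -0.16*q^3 + 7.6*q^2 - 5.09*q + 0.14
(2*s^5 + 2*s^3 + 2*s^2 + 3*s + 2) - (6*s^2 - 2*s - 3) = 2*s^5 + 2*s^3 - 4*s^2 + 5*s + 5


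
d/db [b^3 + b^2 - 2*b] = 3*b^2 + 2*b - 2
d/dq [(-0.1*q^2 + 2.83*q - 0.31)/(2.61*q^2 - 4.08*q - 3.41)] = (-6.9783*q^2 + 2.3002*q - 10.9151)/(6.8121*q^4 - 21.2976*q^3 - 1.1538*q^2 + 27.8256*q + 11.6281)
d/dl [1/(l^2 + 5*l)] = (-2*l - 5)/(l^2*(l + 5)^2)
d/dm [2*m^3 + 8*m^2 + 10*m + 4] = 6*m^2 + 16*m + 10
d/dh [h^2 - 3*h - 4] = 2*h - 3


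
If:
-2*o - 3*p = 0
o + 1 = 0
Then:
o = -1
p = 2/3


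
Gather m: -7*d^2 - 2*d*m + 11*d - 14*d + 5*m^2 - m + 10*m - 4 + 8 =-7*d^2 - 3*d + 5*m^2 + m*(9 - 2*d) + 4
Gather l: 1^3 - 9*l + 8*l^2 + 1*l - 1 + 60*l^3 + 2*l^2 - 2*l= 60*l^3 + 10*l^2 - 10*l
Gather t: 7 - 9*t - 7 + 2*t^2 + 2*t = 2*t^2 - 7*t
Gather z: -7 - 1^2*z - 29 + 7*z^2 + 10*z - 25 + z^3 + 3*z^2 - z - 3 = z^3 + 10*z^2 + 8*z - 64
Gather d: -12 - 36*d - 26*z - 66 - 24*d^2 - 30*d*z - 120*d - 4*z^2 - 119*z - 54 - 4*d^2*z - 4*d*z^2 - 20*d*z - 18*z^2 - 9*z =d^2*(-4*z - 24) + d*(-4*z^2 - 50*z - 156) - 22*z^2 - 154*z - 132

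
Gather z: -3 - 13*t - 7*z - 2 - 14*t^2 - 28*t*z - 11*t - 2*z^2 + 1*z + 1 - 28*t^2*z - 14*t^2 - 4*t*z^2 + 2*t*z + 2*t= -28*t^2 - 22*t + z^2*(-4*t - 2) + z*(-28*t^2 - 26*t - 6) - 4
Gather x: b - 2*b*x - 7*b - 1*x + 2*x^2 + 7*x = -6*b + 2*x^2 + x*(6 - 2*b)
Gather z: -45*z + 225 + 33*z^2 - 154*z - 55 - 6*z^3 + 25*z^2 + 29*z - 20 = -6*z^3 + 58*z^2 - 170*z + 150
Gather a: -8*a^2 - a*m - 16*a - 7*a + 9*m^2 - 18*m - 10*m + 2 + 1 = -8*a^2 + a*(-m - 23) + 9*m^2 - 28*m + 3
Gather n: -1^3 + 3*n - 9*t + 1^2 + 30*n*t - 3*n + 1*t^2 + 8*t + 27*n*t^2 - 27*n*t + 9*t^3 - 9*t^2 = n*(27*t^2 + 3*t) + 9*t^3 - 8*t^2 - t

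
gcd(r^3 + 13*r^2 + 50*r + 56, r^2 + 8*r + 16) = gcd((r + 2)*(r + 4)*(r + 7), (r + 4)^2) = r + 4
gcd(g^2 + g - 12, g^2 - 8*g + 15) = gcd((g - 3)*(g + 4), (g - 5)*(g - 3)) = g - 3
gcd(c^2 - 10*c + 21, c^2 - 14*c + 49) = c - 7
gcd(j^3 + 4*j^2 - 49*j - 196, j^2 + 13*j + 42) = j + 7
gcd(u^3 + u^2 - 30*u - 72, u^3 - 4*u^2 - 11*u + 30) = u + 3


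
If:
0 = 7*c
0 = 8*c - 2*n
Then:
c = 0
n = 0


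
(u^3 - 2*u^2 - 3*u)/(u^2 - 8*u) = (u^2 - 2*u - 3)/(u - 8)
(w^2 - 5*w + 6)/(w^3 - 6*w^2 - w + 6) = (w^2 - 5*w + 6)/(w^3 - 6*w^2 - w + 6)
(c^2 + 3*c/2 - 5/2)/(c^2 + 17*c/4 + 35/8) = 4*(c - 1)/(4*c + 7)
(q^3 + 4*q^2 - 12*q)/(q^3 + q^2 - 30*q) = (q - 2)/(q - 5)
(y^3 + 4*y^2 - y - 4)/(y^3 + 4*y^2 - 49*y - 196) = (y^2 - 1)/(y^2 - 49)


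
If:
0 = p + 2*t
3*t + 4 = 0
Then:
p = 8/3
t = -4/3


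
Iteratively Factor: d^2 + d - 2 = (d - 1)*(d + 2)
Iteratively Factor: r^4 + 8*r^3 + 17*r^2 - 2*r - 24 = (r - 1)*(r^3 + 9*r^2 + 26*r + 24) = (r - 1)*(r + 4)*(r^2 + 5*r + 6) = (r - 1)*(r + 2)*(r + 4)*(r + 3)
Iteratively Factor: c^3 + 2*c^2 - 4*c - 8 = (c + 2)*(c^2 - 4) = (c - 2)*(c + 2)*(c + 2)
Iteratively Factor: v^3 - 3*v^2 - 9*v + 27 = (v - 3)*(v^2 - 9) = (v - 3)*(v + 3)*(v - 3)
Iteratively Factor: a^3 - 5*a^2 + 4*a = (a)*(a^2 - 5*a + 4) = a*(a - 4)*(a - 1)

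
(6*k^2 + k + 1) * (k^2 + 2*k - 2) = 6*k^4 + 13*k^3 - 9*k^2 - 2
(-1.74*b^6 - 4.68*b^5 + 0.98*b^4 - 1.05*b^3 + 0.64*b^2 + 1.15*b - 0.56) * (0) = 0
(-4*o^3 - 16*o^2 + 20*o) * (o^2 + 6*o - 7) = -4*o^5 - 40*o^4 - 48*o^3 + 232*o^2 - 140*o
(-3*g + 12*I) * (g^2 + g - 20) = -3*g^3 - 3*g^2 + 12*I*g^2 + 60*g + 12*I*g - 240*I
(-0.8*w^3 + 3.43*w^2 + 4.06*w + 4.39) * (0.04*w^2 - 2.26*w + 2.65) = -0.032*w^5 + 1.9452*w^4 - 9.7094*w^3 + 0.089500000000001*w^2 + 0.8376*w + 11.6335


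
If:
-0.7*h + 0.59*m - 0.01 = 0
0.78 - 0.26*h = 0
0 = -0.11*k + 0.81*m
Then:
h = 3.00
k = 26.33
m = 3.58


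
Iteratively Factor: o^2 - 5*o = (o)*(o - 5)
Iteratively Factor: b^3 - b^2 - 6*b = (b)*(b^2 - b - 6) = b*(b + 2)*(b - 3)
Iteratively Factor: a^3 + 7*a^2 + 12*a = (a + 4)*(a^2 + 3*a) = a*(a + 4)*(a + 3)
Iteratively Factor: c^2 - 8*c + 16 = (c - 4)*(c - 4)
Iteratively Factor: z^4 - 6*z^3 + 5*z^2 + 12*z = (z - 4)*(z^3 - 2*z^2 - 3*z) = (z - 4)*(z + 1)*(z^2 - 3*z) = (z - 4)*(z - 3)*(z + 1)*(z)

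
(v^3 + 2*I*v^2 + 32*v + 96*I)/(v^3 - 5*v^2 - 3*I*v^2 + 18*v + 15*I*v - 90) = (v^2 + 8*I*v - 16)/(v^2 + v*(-5 + 3*I) - 15*I)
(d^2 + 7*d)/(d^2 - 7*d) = (d + 7)/(d - 7)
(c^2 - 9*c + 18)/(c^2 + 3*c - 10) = (c^2 - 9*c + 18)/(c^2 + 3*c - 10)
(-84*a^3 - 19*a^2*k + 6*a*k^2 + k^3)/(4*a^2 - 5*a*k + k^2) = (-21*a^2 - 10*a*k - k^2)/(a - k)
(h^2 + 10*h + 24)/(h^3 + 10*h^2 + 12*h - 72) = (h + 4)/(h^2 + 4*h - 12)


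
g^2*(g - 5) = g^3 - 5*g^2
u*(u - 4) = u^2 - 4*u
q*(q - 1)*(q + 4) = q^3 + 3*q^2 - 4*q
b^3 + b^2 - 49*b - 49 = (b - 7)*(b + 1)*(b + 7)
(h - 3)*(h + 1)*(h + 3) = h^3 + h^2 - 9*h - 9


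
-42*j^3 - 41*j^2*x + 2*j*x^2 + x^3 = (-6*j + x)*(j + x)*(7*j + x)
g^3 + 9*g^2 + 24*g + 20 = (g + 2)^2*(g + 5)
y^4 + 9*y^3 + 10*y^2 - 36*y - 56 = (y - 2)*(y + 2)^2*(y + 7)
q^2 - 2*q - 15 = (q - 5)*(q + 3)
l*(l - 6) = l^2 - 6*l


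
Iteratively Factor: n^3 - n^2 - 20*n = (n + 4)*(n^2 - 5*n) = (n - 5)*(n + 4)*(n)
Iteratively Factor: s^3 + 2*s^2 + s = (s + 1)*(s^2 + s) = s*(s + 1)*(s + 1)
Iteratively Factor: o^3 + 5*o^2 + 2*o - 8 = (o + 4)*(o^2 + o - 2) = (o + 2)*(o + 4)*(o - 1)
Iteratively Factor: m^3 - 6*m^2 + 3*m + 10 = (m - 2)*(m^2 - 4*m - 5) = (m - 2)*(m + 1)*(m - 5)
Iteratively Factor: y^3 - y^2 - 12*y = (y - 4)*(y^2 + 3*y) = (y - 4)*(y + 3)*(y)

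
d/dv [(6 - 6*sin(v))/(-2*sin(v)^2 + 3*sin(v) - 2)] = 6*(4*sin(v) + cos(2*v) - 2)*cos(v)/(-3*sin(v) - cos(2*v) + 3)^2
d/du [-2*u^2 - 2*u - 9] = -4*u - 2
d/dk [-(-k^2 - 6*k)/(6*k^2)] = -1/k^2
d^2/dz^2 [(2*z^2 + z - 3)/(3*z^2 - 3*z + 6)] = 2*(3*z^3 - 21*z^2 + 3*z + 13)/(3*(z^6 - 3*z^5 + 9*z^4 - 13*z^3 + 18*z^2 - 12*z + 8))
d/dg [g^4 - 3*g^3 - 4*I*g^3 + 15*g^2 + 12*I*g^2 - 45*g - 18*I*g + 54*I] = 4*g^3 + g^2*(-9 - 12*I) + g*(30 + 24*I) - 45 - 18*I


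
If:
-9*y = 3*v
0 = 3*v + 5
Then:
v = -5/3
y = 5/9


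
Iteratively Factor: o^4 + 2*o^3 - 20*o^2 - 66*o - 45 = (o + 3)*(o^3 - o^2 - 17*o - 15) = (o + 3)^2*(o^2 - 4*o - 5) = (o + 1)*(o + 3)^2*(o - 5)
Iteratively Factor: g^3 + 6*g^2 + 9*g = (g + 3)*(g^2 + 3*g) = g*(g + 3)*(g + 3)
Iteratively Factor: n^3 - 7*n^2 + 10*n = (n - 2)*(n^2 - 5*n) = (n - 5)*(n - 2)*(n)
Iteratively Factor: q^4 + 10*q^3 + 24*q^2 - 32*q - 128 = (q + 4)*(q^3 + 6*q^2 - 32) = (q + 4)^2*(q^2 + 2*q - 8) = (q - 2)*(q + 4)^2*(q + 4)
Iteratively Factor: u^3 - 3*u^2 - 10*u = (u - 5)*(u^2 + 2*u) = (u - 5)*(u + 2)*(u)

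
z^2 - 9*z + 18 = (z - 6)*(z - 3)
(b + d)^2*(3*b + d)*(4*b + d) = 12*b^4 + 31*b^3*d + 27*b^2*d^2 + 9*b*d^3 + d^4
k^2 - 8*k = k*(k - 8)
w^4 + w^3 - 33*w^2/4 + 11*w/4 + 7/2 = (w - 2)*(w - 1)*(w + 1/2)*(w + 7/2)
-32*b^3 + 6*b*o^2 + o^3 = (-2*b + o)*(4*b + o)^2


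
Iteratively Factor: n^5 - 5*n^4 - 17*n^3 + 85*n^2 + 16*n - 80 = (n + 4)*(n^4 - 9*n^3 + 19*n^2 + 9*n - 20) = (n - 5)*(n + 4)*(n^3 - 4*n^2 - n + 4) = (n - 5)*(n - 1)*(n + 4)*(n^2 - 3*n - 4) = (n - 5)*(n - 4)*(n - 1)*(n + 4)*(n + 1)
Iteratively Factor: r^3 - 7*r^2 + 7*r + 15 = (r + 1)*(r^2 - 8*r + 15) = (r - 5)*(r + 1)*(r - 3)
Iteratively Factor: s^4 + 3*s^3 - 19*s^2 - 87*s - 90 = (s + 3)*(s^3 - 19*s - 30) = (s - 5)*(s + 3)*(s^2 + 5*s + 6) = (s - 5)*(s + 2)*(s + 3)*(s + 3)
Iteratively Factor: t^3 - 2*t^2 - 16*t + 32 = (t - 4)*(t^2 + 2*t - 8) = (t - 4)*(t + 4)*(t - 2)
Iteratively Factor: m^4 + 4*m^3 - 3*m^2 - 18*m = (m + 3)*(m^3 + m^2 - 6*m) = (m - 2)*(m + 3)*(m^2 + 3*m) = (m - 2)*(m + 3)^2*(m)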